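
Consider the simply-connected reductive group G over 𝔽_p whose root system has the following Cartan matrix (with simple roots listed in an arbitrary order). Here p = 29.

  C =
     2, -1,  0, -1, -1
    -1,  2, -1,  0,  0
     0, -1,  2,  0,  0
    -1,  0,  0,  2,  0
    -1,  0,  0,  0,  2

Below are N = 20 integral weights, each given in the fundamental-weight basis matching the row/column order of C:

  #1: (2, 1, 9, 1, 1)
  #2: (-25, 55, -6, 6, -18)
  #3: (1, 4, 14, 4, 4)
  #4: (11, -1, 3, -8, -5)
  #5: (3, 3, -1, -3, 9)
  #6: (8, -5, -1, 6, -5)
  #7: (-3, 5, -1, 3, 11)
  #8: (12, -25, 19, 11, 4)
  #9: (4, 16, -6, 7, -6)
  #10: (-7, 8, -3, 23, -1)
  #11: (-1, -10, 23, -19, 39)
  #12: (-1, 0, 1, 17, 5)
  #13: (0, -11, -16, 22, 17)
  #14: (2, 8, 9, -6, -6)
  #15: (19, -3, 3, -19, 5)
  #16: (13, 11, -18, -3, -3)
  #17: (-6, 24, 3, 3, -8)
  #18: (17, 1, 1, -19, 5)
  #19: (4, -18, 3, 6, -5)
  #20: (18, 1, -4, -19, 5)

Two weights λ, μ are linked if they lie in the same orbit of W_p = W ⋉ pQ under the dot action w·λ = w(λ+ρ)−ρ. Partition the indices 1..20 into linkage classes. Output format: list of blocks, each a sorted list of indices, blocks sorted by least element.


Dynkin diagram of C (from the 8 off-diagonal −1 entries): D_5.

λ_j+ρ reflected into Ā_29 (⟨·,θ^∨⟩≤29); 5-tuples as given:

  λ_1+ρ ↦ (3, 2, 10, 2, 2)
  λ_2+ρ ↦ (3, 2, 10, 2, 2)
  λ_3+ρ ↦ (3, 2, 10, 2, 2)
  λ_4+ρ ↦ (1, 0, 4, 7, 4)
  λ_5+ρ ↦ (2, 4, 0, 2, 10)
  λ_6+ρ ↦ (1, 0, 4, 7, 4)
  λ_7+ρ ↦ (2, 4, 0, 2, 10)
  λ_8+ρ ↦ (4, 1, 3, 1, 6)
  λ_9+ρ ↦ (1, 0, 4, 7, 4)
  λ_10+ρ ↦ (0, 1, 2, 18, 6)
  λ_11+ρ ↦ (1, 8, 0, 2, 2)
  λ_12+ρ ↦ (0, 1, 2, 18, 6)
  λ_13+ρ ↦ (4, 1, 3, 1, 6)
  λ_14+ρ ↦ (3, 2, 10, 2, 2)
  λ_15+ρ ↦ (0, 1, 2, 18, 6)
  λ_16+ρ ↦ (3, 2, 10, 2, 2)
  λ_17+ρ ↦ (1, 0, 4, 7, 4)
  λ_18+ρ ↦ (0, 1, 2, 18, 6)
  λ_19+ρ ↦ (1, 0, 4, 7, 4)
  λ_20+ρ ↦ (0, 1, 2, 18, 6)

Partition of {1..20} into 6 W_29-dot-orbits:

[[1, 2, 3, 14, 16], [4, 6, 9, 17, 19], [5, 7], [8, 13], [10, 12, 15, 18, 20], [11]]


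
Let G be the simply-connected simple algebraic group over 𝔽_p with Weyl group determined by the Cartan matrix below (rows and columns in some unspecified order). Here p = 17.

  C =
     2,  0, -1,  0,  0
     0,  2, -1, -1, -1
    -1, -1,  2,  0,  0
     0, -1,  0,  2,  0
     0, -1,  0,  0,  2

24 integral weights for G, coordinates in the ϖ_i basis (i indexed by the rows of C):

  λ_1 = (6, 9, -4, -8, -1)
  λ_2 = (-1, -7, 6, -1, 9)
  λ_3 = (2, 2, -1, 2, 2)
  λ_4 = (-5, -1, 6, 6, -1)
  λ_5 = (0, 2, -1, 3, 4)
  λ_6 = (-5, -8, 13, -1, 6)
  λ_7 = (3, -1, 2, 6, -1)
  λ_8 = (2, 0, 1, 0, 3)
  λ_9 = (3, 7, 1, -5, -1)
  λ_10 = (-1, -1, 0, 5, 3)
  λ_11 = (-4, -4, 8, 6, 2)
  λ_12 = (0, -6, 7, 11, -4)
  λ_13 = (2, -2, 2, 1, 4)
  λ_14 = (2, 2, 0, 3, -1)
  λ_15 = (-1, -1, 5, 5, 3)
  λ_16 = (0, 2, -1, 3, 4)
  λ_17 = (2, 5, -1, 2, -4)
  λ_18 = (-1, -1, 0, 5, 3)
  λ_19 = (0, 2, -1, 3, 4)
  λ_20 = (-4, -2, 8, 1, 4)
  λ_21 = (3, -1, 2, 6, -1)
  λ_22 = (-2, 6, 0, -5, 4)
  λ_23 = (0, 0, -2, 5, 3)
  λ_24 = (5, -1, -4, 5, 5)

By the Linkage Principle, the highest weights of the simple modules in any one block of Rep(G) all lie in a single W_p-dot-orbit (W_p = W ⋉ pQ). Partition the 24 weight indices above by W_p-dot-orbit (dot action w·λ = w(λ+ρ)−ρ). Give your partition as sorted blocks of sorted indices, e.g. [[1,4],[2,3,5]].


Dynkin diagram of C (from the 8 off-diagonal −1 entries): D_5.

Ā_17 reps of the 24 weights (D_5, coords as presented):

  1: (4, 0, 3, 7, 0);  2: (0, 0, 1, 6, 4);  3: (3, 3, 0, 3, 3);  4: (4, 0, 3, 7, 0);  5: (1, 3, 0, 4, 5);  6: (4, 0, 3, 7, 0);  7: (4, 0, 3, 7, 0);  8: (3, 1, 2, 1, 4);  9: (3, 3, 1, 4, 0);  10: (0, 0, 1, 6, 4);  11: (3, 3, 1, 4, 0);  12: (1, 3, 0, 4, 5);  13: (3, 1, 2, 1, 4);  14: (3, 3, 1, 4, 0);  15: (0, 0, 1, 6, 4);  16: (1, 3, 0, 4, 5);  17: (3, 3, 0, 3, 3);  18: (0, 0, 1, 6, 4);  19: (1, 3, 0, 4, 5);  20: (3, 1, 2, 1, 4);  21: (4, 0, 3, 7, 0);  22: (1, 3, 0, 4, 5);  23: (0, 0, 1, 6, 4);  24: (3, 3, 0, 3, 3)

These 24 weights hit 6 W_17-dot-orbits; sizes (5, 5, 3, 5, 3, 3):

[[1, 4, 6, 7, 21], [2, 10, 15, 18, 23], [3, 17, 24], [5, 12, 16, 19, 22], [8, 13, 20], [9, 11, 14]]


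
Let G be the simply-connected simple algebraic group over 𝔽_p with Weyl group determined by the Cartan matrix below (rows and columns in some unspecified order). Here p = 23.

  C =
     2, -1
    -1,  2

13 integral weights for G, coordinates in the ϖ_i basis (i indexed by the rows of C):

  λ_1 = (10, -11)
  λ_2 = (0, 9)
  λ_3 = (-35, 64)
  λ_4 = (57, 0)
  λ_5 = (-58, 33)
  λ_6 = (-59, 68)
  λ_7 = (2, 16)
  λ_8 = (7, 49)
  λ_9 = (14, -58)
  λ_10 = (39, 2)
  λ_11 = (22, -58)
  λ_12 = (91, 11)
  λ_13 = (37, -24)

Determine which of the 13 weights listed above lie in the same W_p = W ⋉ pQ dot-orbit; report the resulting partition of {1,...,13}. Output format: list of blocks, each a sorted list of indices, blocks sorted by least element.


Root system A_2: the 2×2 matrix C matches after relabeling.

Each λ_j+ρ reduced to Ā_23; 2-tuples below use C's row order:

  1: (1, 10)
  2: (1, 10)
  3: (11, 8)
  4: (1, 10)
  5: (11, 0)
  6: (11, 0)
  7: (3, 17)
  8: (11, 8)
  9: (11, 8)
  10: (3, 17)
  11: (11, 0)
  12: (11, 0)
  13: (0, 8)

Partition of {1..13} into 5 W_23-dot-orbits:

[[1, 2, 4], [3, 8, 9], [5, 6, 11, 12], [7, 10], [13]]


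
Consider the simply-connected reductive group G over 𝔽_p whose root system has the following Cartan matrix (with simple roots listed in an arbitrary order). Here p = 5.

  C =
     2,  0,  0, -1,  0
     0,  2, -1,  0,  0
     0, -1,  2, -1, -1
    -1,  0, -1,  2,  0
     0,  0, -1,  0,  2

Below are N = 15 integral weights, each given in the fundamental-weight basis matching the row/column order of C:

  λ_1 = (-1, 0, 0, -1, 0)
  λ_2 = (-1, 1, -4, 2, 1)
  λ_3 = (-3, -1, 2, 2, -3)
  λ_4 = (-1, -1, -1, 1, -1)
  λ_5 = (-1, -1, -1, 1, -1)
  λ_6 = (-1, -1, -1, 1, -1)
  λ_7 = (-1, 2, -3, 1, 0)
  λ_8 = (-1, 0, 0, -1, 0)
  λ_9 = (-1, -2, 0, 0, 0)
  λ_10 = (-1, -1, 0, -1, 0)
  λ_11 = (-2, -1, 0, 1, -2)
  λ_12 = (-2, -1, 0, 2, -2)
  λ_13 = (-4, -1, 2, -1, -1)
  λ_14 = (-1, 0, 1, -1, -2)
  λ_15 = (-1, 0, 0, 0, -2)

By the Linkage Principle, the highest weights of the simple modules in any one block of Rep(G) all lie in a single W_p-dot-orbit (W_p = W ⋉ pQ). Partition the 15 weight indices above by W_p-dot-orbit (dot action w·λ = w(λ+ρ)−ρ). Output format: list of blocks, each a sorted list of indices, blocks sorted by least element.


Cartan matrix: type D_5 (|W|=1920); un-permuting the 5 rows.

λ_j+ρ reflected into Ā_5 (⟨·,θ^∨⟩≤5); 5-tuples as given:

  1: (0, 1, 1, 0, 1)
  2: (0, 1, 1, 0, 1)
  3: (0, 1, 0, 1, 1)
  4: (0, 0, 0, 2, 0)
  5: (0, 0, 0, 2, 0)
  6: (0, 0, 0, 2, 0)
  7: (0, 1, 1, 0, 1)
  8: (0, 1, 1, 0, 1)
  9: (0, 1, 0, 1, 1)
  10: (0, 0, 1, 0, 1)
  11: (1, 0, 0, 1, 1)
  12: (1, 0, 0, 1, 1)
  13: (0, 0, 0, 2, 0)
  14: (0, 1, 1, 0, 1)
  15: (0, 1, 0, 1, 1)

The 15 indices split into 5 linkage classes (same alcove rep ⇔ same W_5-dot-orbit):

[[1, 2, 7, 8, 14], [3, 9, 15], [4, 5, 6, 13], [10], [11, 12]]


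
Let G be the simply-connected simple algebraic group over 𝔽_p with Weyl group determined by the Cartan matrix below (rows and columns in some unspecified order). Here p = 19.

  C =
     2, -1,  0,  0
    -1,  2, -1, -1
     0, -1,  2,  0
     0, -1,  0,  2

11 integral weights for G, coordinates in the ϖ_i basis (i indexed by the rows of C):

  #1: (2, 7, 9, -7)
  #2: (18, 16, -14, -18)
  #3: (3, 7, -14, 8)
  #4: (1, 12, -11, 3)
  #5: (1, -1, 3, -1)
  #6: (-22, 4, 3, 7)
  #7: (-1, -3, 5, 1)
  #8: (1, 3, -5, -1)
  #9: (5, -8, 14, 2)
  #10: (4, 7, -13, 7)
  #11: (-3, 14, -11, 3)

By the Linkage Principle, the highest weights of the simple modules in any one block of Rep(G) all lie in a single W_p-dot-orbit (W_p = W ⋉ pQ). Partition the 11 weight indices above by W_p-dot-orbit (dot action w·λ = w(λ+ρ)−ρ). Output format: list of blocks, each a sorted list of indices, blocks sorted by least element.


Root system D_4: the 4×4 matrix C matches after relabeling.

W_19-reps of the 11 weights in Ā_19 (same 4-coord order as C):

  1: (1, 2, 8, 4) · 2: (2, 0, 4, 0) · 3: (1, 2, 8, 4) · 4: (2, 0, 10, 4) · 5: (2, 0, 4, 0) · 6: (1, 2, 8, 4) · 7: (2, 0, 4, 0) · 8: (2, 0, 4, 0) · 9: (1, 2, 8, 4) · 10: (1, 2, 8, 4) · 11: (2, 0, 10, 4)

The 11 indices split into 3 linkage classes (same alcove rep ⇔ same W_19-dot-orbit):

[[1, 3, 6, 9, 10], [2, 5, 7, 8], [4, 11]]


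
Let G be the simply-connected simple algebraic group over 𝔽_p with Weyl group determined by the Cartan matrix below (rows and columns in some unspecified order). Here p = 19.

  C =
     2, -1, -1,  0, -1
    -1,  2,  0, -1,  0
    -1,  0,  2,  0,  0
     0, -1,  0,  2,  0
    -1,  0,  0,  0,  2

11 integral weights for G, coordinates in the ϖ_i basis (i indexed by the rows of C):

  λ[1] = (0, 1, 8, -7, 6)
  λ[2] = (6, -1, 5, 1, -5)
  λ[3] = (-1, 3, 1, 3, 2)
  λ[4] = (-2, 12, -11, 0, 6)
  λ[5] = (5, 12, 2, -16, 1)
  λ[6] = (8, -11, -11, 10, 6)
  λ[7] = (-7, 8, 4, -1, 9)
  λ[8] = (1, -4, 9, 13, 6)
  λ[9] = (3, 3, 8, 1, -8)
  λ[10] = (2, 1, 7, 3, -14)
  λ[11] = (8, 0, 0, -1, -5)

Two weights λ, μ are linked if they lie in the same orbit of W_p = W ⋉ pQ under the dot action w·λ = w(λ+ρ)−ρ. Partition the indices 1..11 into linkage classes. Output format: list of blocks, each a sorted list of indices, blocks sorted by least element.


Cartan matrix: type D_5 (|W|=1920); un-permuting the 5 rows.

Each λ_j+ρ reduced to Ā_19; 5-tuples below use C's row order:

  λ_1+ρ ↦ (3, 0, 6, 2, 4)
  λ_2+ρ ↦ (3, 0, 6, 2, 4)
  λ_3+ρ ↦ (0, 4, 2, 4, 3)
  λ_4+ρ ↦ (5, 1, 1, 0, 4)
  λ_5+ρ ↦ (0, 4, 2, 4, 3)
  λ_6+ρ ↦ (5, 1, 1, 0, 4)
  λ_7+ρ ↦ (5, 1, 1, 0, 4)
  λ_8+ρ ↦ (5, 1, 1, 0, 4)
  λ_9+ρ ↦ (3, 0, 6, 2, 4)
  λ_10+ρ ↦ (0, 4, 2, 4, 3)
  λ_11+ρ ↦ (5, 1, 1, 0, 4)

These 11 weights hit 3 W_19-dot-orbits; sizes (3, 3, 5):

[[1, 2, 9], [3, 5, 10], [4, 6, 7, 8, 11]]


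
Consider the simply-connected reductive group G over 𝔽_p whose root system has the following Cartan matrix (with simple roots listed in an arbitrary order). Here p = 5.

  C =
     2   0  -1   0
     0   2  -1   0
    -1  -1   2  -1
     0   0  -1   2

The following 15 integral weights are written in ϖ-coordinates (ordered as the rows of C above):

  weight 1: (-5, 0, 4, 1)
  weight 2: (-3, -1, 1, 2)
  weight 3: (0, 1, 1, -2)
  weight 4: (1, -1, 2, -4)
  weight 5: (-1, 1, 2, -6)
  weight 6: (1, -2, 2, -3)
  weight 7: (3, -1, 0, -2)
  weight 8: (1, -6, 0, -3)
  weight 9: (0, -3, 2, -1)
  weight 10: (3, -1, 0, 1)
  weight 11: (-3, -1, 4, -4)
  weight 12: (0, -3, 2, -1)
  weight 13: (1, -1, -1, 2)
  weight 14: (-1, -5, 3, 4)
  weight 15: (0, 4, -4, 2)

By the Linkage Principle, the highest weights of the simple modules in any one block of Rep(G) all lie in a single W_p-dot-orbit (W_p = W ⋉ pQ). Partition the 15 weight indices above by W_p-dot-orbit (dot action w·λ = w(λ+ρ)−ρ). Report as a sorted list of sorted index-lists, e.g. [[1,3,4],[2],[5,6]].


Type D_4, rank 4, |W|=192; reorder rows/cols to standard.

Ā_5 reps of the 15 weights (D_4, coords as presented):

  [1] (1, 2, 0, 1);  [2] (2, 0, 0, 3);  [3] (1, 2, 0, 1);  [4] (2, 0, 0, 3);  [5] (2, 0, 0, 3);  [6] (2, 1, 0, 2);  [7] (4, 0, 0, 1);  [8] (1, 2, 0, 1);  [9] (1, 2, 1, 0);  [10] (2, 2, 0, 0);  [11] (2, 0, 0, 3);  [12] (1, 2, 1, 0);  [13] (2, 0, 0, 3);  [14] (4, 0, 0, 1);  [15] (2, 2, 0, 0)

Linkage partition of the 15 weights (6 classes, p=5):

[[1, 3, 8], [2, 4, 5, 11, 13], [6], [7, 14], [9, 12], [10, 15]]


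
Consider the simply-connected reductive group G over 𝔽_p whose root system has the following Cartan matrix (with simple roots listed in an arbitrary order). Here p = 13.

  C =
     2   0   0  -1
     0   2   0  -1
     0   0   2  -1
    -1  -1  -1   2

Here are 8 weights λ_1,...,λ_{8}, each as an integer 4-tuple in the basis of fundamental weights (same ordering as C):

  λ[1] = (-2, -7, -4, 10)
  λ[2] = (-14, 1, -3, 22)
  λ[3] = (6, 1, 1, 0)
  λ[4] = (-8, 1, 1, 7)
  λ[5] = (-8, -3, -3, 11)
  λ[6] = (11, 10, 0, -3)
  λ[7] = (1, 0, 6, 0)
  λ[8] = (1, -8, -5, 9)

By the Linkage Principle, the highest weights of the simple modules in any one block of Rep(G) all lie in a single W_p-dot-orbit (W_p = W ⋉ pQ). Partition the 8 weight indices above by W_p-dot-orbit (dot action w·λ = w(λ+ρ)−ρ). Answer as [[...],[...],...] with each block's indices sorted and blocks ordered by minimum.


Root system D_4: the 4×4 matrix C matches after relabeling.

Folding the 8 weights λ_j+ρ into Ā_13 (reps in the given 4-coord order):

  λ_1 → (1, 6, 3, 1) · λ_2 → (7, 2, 2, 1) · λ_3 → (7, 2, 2, 1) · λ_4 → (7, 2, 2, 1) · λ_5 → (7, 2, 2, 1) · λ_6 → (2, 1, 7, 1) · λ_7 → (2, 1, 7, 1) · λ_8 → (1, 6, 3, 1)

These 8 weights hit 3 W_13-dot-orbits; sizes (2, 4, 2):

[[1, 8], [2, 3, 4, 5], [6, 7]]


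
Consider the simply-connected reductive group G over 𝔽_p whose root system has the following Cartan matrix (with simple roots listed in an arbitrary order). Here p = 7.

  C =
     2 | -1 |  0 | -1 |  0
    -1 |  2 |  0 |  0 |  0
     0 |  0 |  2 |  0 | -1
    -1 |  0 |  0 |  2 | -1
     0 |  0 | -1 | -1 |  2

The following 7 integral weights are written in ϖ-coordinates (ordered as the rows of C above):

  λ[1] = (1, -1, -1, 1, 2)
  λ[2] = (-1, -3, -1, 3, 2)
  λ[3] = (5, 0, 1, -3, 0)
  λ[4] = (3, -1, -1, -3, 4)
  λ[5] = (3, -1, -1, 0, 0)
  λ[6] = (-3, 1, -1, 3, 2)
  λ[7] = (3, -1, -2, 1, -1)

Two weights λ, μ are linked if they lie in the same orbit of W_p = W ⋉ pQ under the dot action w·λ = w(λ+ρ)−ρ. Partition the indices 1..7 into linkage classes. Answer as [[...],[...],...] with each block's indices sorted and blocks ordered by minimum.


C ↔ A_5 under row/col permutation; |W(A_5)| = 720.

λ_j+ρ reflected into Ā_7 (⟨·,θ^∨⟩≤7); 5-tuples as given:

  λ_1 → (2, 0, 0, 2, 3) · λ_2 → (2, 0, 0, 2, 3) · λ_3 → (4, 0, 0, 1, 1) · λ_4 → (2, 0, 0, 2, 3) · λ_5 → (4, 0, 0, 1, 1) · λ_6 → (2, 0, 0, 2, 3) · λ_7 → (4, 0, 0, 1, 1)

Partition of {1..7} into 2 W_7-dot-orbits:

[[1, 2, 4, 6], [3, 5, 7]]


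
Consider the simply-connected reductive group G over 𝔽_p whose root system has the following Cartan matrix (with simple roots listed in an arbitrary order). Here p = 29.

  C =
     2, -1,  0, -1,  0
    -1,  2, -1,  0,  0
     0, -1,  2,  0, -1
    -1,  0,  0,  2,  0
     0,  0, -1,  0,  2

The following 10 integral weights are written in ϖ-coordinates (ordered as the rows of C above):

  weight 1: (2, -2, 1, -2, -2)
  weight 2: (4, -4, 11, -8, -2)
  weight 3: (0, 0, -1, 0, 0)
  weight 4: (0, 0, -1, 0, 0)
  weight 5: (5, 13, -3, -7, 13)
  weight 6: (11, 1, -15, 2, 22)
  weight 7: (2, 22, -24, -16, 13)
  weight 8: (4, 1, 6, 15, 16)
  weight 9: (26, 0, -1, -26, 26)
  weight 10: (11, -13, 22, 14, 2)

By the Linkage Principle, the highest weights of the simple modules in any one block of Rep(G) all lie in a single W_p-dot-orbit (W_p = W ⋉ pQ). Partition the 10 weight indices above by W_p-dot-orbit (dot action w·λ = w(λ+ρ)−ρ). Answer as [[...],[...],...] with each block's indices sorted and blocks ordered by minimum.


A_5 Cartan matrix, 5 simple roots permuted; ρ=(1,1,1,1,1).

W_29-reps of the 10 weights in Ā_29 (same 5-coord order as C):

  1: (1, 1, 0, 1, 1);  2: (3, 2, 6, 2, 1);  3: (1, 1, 0, 1, 1);  4: (1, 1, 0, 1, 1);  5: (0, 12, 2, 3, 9);  6: (0, 12, 2, 3, 9);  7: (0, 12, 2, 3, 9);  8: (3, 2, 6, 2, 1);  9: (1, 1, 0, 1, 1);  10: (0, 12, 2, 3, 9)

These 10 weights hit 3 W_29-dot-orbits; sizes (4, 2, 4):

[[1, 3, 4, 9], [2, 8], [5, 6, 7, 10]]


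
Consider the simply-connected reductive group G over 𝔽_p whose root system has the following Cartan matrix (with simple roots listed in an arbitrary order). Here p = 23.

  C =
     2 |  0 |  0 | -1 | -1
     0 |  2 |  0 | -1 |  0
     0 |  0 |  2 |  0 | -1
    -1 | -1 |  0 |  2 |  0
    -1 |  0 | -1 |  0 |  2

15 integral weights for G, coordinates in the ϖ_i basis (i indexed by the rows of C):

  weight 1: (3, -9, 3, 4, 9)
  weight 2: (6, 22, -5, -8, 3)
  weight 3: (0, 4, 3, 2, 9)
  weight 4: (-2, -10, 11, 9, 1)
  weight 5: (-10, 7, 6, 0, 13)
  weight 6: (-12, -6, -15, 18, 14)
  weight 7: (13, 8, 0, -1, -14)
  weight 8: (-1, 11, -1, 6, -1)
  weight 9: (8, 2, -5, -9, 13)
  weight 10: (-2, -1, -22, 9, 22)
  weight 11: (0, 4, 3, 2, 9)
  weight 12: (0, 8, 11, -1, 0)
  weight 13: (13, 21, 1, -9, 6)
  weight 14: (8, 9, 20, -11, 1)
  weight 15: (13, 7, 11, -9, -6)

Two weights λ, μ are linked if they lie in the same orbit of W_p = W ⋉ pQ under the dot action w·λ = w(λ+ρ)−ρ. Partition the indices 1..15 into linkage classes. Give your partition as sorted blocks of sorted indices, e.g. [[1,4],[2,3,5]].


Cartan matrix: type A_5 (|W|=720); un-permuting the 5 rows.

Folding the 15 weights λ_j+ρ into Ā_23 (reps in the given 5-coord order):

    λ_1+ρ ↦ (1, 5, 4, 3, 10)
    λ_2+ρ ↦ (0, 12, 0, 7, 0)
    λ_3+ρ ↦ (1, 5, 4, 3, 10)
    λ_4+ρ ↦ (1, 9, 12, 0, 1)
    λ_5+ρ ↦ (1, 0, 7, 8, 5)
    λ_6+ρ ↦ (1, 5, 4, 3, 10)
    λ_7+ρ ↦ (1, 9, 12, 0, 1)
    λ_8+ρ ↦ (0, 12, 0, 7, 0)
    λ_9+ρ ↦ (1, 5, 4, 3, 10)
    λ_10+ρ ↦ (1, 9, 12, 0, 1)
    λ_11+ρ ↦ (1, 5, 4, 3, 10)
    λ_12+ρ ↦ (1, 9, 12, 0, 1)
    λ_13+ρ ↦ (1, 0, 7, 8, 5)
    λ_14+ρ ↦ (1, 9, 12, 0, 1)
    λ_15+ρ ↦ (1, 0, 7, 8, 5)

4 distinct reps among the 15 weights ⇒ 4 W_23-linkage classes:

[[1, 3, 6, 9, 11], [2, 8], [4, 7, 10, 12, 14], [5, 13, 15]]


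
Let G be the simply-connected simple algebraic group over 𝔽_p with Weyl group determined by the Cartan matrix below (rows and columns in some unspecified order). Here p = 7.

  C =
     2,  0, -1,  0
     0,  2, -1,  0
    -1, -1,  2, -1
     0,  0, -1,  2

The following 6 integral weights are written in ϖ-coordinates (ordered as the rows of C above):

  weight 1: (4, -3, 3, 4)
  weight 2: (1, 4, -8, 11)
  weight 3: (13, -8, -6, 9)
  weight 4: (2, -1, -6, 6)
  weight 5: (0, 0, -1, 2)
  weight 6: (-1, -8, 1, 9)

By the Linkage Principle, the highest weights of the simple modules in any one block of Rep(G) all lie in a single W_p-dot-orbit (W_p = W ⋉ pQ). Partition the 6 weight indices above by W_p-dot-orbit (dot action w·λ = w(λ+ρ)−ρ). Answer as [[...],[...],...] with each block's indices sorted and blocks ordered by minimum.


Cartan matrix: type D_4 (|W|=192); un-permuting the 4 rows.

W_7-reps of the 6 weights in Ā_7 (same 4-coord order as C):

  1: (0, 3, 2, 0) · 2: (0, 3, 2, 0) · 3: (0, 3, 2, 0) · 4: (0, 3, 2, 0) · 5: (1, 1, 0, 3) · 6: (0, 3, 2, 0)

Partition of {1..6} into 2 W_7-dot-orbits:

[[1, 2, 3, 4, 6], [5]]


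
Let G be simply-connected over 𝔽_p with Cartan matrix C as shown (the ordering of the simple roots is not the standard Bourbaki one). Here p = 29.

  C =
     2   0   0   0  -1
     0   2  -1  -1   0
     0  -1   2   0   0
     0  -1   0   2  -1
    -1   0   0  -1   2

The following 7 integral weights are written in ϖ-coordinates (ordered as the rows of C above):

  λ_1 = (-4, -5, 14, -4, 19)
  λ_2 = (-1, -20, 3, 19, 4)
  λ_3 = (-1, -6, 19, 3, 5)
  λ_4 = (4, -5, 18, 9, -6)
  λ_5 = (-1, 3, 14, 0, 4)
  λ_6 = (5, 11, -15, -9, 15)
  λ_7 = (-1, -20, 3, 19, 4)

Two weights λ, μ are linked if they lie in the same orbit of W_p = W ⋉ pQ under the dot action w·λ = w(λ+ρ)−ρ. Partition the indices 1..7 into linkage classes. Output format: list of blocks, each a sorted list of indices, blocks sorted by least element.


Dynkin diagram of C (from the 8 off-diagonal −1 entries): A_5.

Folding the 7 weights λ_j+ρ into Ā_29 (reps in the given 5-coord order):

    λ_1+ρ ↦ (3, 3, 8, 4, 10)
    λ_2+ρ ↦ (0, 4, 15, 1, 5)
    λ_3+ρ ↦ (0, 4, 15, 1, 5)
    λ_4+ρ ↦ (0, 4, 15, 1, 5)
    λ_5+ρ ↦ (0, 4, 15, 1, 5)
    λ_6+ρ ↦ (6, 8, 4, 2, 6)
    λ_7+ρ ↦ (0, 4, 15, 1, 5)

3 distinct reps among the 7 weights ⇒ 3 W_29-linkage classes:

[[1], [2, 3, 4, 5, 7], [6]]


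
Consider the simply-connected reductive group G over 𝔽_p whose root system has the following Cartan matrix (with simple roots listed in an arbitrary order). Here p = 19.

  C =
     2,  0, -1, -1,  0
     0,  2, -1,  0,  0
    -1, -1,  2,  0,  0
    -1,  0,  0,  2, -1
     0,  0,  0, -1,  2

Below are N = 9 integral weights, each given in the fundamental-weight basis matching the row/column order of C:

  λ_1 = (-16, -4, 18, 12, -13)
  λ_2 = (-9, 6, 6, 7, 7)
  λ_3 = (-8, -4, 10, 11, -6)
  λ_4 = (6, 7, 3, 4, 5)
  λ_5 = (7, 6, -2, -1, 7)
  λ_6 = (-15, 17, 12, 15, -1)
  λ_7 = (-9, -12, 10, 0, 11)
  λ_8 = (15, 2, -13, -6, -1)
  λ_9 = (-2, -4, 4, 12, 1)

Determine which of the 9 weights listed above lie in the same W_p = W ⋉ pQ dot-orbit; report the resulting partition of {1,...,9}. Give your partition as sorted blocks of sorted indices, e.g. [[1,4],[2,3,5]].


Dynkin diagram of C (from the 8 off-diagonal −1 entries): A_5.

Folding the 9 weights λ_j+ρ into Ā_19 (reps in the given 5-coord order):

    λ_1 → (1, 3, 1, 12, 2)
    λ_2 → (7, 3, 1, 0, 5)
    λ_3 → (7, 3, 1, 0, 5)
    λ_4 → (7, 3, 1, 0, 5)
    λ_5 → (7, 3, 1, 0, 5)
    λ_6 → (1, 3, 1, 12, 2)
    λ_7 → (7, 3, 1, 0, 5)
    λ_8 → (0, 9, 2, 1, 4)
    λ_9 → (1, 3, 1, 12, 2)

Grouping the 9 weights by Ā_19-representative: 3 linkage classes.

[[1, 6, 9], [2, 3, 4, 5, 7], [8]]


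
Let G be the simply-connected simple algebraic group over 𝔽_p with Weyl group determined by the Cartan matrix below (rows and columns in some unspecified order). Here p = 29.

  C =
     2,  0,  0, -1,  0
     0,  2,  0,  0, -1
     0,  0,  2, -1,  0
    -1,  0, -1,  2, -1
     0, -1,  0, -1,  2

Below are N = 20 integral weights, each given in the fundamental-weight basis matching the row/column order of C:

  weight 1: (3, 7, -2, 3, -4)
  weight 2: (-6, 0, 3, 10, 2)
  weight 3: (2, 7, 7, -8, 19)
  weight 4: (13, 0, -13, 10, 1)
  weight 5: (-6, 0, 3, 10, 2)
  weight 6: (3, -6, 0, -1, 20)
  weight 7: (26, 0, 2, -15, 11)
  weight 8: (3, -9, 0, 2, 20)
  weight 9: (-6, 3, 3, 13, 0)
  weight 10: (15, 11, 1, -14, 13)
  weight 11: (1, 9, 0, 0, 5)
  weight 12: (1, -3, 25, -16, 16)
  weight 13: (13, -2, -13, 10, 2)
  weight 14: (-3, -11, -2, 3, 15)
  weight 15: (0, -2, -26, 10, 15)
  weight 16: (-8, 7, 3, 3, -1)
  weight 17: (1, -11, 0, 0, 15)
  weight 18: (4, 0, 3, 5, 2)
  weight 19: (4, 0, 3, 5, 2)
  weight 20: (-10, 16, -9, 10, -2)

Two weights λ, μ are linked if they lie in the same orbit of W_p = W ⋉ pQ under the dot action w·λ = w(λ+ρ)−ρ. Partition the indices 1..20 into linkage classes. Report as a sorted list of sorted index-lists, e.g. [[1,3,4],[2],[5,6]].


D_5 Cartan matrix, 5 simple roots permuted; ρ=(1,1,1,1,1).

Ā_29 reps of the 20 weights (D_5, coords as presented):

  [1] (4, 5, 1, 0, 3)
  [2] (5, 1, 4, 6, 3)
  [3] (4, 5, 1, 0, 3)
  [4] (13, 1, 11, 1, 1)
  [5] (5, 1, 4, 6, 3)
  [6] (4, 5, 1, 0, 3)
  [7] (13, 1, 11, 1, 1)
  [8] (4, 5, 1, 0, 3)
  [9] (5, 1, 4, 6, 3)
  [10] (3, 10, 11, 0, 2)
  [11] (2, 10, 1, 1, 6)
  [12] (13, 1, 11, 1, 1)
  [13] (13, 1, 11, 1, 1)
  [14] (2, 10, 1, 1, 6)
  [15] (13, 1, 11, 1, 1)
  [16] (4, 5, 1, 0, 3)
  [17] (2, 10, 1, 1, 6)
  [18] (5, 1, 4, 6, 3)
  [19] (5, 1, 4, 6, 3)
  [20] (2, 10, 1, 1, 6)

These 20 weights hit 5 W_29-dot-orbits; sizes (5, 5, 5, 1, 4):

[[1, 3, 6, 8, 16], [2, 5, 9, 18, 19], [4, 7, 12, 13, 15], [10], [11, 14, 17, 20]]


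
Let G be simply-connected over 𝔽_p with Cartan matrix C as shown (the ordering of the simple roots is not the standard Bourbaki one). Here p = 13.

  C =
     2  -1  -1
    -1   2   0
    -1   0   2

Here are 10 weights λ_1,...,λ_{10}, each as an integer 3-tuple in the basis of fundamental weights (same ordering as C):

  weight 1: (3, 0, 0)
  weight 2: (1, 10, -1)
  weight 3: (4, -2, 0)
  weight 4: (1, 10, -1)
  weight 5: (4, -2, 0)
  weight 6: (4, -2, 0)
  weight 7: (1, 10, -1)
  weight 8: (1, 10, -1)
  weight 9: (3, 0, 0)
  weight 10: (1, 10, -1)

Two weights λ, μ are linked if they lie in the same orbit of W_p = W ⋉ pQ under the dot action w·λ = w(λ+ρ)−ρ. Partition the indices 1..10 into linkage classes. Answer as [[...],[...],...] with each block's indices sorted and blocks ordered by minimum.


Root system A_3: the 3×3 matrix C matches after relabeling.

Alcove-folded reps (p=13, 10 weights, presented ϖ-order):

    1: (4, 1, 1)
    2: (2, 11, 0)
    3: (4, 1, 1)
    4: (2, 11, 0)
    5: (4, 1, 1)
    6: (4, 1, 1)
    7: (2, 11, 0)
    8: (2, 11, 0)
    9: (4, 1, 1)
    10: (2, 11, 0)

Linkage partition of the 10 weights (2 classes, p=13):

[[1, 3, 5, 6, 9], [2, 4, 7, 8, 10]]


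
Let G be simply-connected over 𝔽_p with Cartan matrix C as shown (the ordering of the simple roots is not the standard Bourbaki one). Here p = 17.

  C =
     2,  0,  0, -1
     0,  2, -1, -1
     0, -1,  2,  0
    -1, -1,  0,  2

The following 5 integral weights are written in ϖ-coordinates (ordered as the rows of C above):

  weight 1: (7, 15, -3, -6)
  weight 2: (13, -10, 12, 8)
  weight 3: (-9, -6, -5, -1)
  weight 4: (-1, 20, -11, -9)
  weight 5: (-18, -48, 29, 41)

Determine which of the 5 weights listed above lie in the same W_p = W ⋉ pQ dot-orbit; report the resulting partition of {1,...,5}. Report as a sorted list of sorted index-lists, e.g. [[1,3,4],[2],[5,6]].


Type A_4, rank 4, |W|=120; reorder rows/cols to standard.

Each λ_j+ρ reduced to Ā_17; 4-tuples below use C's row order:

  λ_1 → (1, 9, 0, 5) · λ_2 → (4, 3, 6, 0) · λ_3 → (4, 0, 8, 5) · λ_4 → (4, 3, 6, 0) · λ_5 → (4, 0, 8, 5)

These 5 weights hit 3 W_17-dot-orbits; sizes (1, 2, 2):

[[1], [2, 4], [3, 5]]


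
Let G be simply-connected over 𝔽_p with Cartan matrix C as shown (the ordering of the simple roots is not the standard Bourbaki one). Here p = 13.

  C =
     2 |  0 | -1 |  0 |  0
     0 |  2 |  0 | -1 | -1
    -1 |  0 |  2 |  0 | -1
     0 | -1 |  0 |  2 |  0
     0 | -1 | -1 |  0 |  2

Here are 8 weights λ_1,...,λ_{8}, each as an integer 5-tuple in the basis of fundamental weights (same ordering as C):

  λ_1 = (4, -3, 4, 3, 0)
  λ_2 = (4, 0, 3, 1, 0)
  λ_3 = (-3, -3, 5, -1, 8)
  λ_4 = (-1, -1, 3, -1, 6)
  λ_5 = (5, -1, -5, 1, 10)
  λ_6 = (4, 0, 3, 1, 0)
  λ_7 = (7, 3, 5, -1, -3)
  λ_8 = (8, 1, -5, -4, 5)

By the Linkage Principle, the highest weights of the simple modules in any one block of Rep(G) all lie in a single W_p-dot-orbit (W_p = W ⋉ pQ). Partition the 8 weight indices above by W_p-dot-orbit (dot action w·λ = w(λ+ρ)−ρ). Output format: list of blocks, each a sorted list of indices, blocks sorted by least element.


Root system A_5: the 5×5 matrix C matches after relabeling.

Ā_13 reps of the 8 weights (A_5, coords as presented):

  [1] (5, 1, 4, 2, 1);  [2] (5, 1, 4, 2, 1);  [3] (0, 0, 4, 0, 7);  [4] (0, 0, 4, 0, 7);  [5] (0, 0, 4, 0, 7);  [6] (5, 1, 4, 2, 1);  [7] (5, 1, 4, 2, 1);  [8] (5, 1, 4, 2, 1)

2 distinct reps among the 8 weights ⇒ 2 W_13-linkage classes:

[[1, 2, 6, 7, 8], [3, 4, 5]]


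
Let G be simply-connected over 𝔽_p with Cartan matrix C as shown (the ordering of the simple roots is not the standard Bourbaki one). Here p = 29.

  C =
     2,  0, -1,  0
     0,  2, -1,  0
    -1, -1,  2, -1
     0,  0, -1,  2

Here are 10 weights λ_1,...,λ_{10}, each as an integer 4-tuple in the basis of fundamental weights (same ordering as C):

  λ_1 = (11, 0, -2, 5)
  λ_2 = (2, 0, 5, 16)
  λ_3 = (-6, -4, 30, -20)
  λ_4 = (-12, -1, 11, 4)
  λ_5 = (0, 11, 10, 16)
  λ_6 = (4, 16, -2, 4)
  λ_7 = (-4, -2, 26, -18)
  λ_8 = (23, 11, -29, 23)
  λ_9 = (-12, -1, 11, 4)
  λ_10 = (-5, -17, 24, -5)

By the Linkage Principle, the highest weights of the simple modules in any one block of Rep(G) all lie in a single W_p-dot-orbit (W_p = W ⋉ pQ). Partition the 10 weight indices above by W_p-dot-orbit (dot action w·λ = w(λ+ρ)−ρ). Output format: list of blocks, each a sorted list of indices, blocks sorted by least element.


C ↔ D_4 under row/col permutation; |W(D_4)| = 192.

Alcove-folded reps (p=29, 10 weights, presented ϖ-order):

  [1] (11, 0, 1, 5);  [2] (3, 1, 2, 17);  [3] (3, 1, 2, 17);  [4] (11, 0, 1, 5);  [5] (11, 0, 1, 5);  [6] (4, 16, 1, 4);  [7] (3, 1, 2, 17);  [8] (4, 16, 1, 4);  [9] (11, 0, 1, 5);  [10] (4, 16, 1, 4)

Grouping the 10 weights by Ā_29-representative: 3 linkage classes.

[[1, 4, 5, 9], [2, 3, 7], [6, 8, 10]]


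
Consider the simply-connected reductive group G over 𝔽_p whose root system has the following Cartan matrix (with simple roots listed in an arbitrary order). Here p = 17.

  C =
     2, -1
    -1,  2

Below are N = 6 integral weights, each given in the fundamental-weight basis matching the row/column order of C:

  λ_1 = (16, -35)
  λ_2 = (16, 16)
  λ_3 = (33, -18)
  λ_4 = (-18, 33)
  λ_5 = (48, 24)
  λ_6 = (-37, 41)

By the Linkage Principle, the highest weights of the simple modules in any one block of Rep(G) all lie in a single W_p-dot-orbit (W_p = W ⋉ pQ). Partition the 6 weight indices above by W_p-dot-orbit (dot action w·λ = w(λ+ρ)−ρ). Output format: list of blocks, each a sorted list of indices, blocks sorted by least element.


Root system A_2: the 2×2 matrix C matches after relabeling.

λ_j+ρ reflected into Ā_17 (⟨·,θ^∨⟩≤17); 2-tuples as given:

  1: (0, 0) · 2: (0, 0) · 3: (0, 0) · 4: (0, 0) · 5: (6, 9) · 6: (6, 9)

These 6 weights hit 2 W_17-dot-orbits; sizes (4, 2):

[[1, 2, 3, 4], [5, 6]]


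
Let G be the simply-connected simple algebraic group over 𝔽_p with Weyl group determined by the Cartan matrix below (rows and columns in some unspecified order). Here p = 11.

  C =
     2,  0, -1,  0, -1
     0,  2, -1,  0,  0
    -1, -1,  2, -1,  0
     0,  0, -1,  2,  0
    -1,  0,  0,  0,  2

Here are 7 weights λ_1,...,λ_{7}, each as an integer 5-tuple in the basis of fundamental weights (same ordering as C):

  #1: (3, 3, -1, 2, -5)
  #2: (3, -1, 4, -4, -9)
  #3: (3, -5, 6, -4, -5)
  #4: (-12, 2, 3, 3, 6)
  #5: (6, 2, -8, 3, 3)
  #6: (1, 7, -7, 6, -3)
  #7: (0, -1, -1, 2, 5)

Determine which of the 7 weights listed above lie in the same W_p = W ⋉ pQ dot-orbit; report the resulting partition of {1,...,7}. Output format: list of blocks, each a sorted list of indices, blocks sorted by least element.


Dynkin diagram of C (from the 8 off-diagonal −1 entries): D_5.

Ā_11 reps of the 7 weights (D_5, coords as presented):

  1: (0, 4, 0, 3, 4)
  2: (2, 2, 0, 1, 4)
  3: (0, 4, 0, 3, 4)
  4: (0, 4, 0, 3, 4)
  5: (0, 4, 0, 3, 4)
  6: (2, 2, 0, 1, 4)
  7: (1, 0, 0, 3, 6)

The 7 indices split into 3 linkage classes (same alcove rep ⇔ same W_11-dot-orbit):

[[1, 3, 4, 5], [2, 6], [7]]


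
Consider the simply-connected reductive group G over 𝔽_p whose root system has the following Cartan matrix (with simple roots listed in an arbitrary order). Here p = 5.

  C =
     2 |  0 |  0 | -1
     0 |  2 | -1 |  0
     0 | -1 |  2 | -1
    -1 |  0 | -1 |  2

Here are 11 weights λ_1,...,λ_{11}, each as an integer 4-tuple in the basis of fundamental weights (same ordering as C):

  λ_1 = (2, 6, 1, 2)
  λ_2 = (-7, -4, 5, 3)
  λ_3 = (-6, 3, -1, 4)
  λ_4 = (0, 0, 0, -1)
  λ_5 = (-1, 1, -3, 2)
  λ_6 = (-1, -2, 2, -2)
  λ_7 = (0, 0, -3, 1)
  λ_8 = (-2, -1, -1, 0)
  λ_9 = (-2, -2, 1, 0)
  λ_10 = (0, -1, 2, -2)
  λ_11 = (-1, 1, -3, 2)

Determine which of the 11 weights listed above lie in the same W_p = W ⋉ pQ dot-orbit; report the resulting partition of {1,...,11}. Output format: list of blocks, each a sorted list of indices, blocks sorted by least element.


Dynkin diagram of C (from the 6 off-diagonal −1 entries): A_4.

Each λ_j+ρ reduced to Ā_5; 4-tuples below use C's row order:

    1: (0, 0, 2, 1)
    2: (1, 1, 1, 0)
    3: (1, 0, 0, 0)
    4: (1, 1, 1, 0)
    5: (0, 0, 2, 1)
    6: (1, 1, 1, 0)
    7: (1, 1, 1, 0)
    8: (1, 0, 0, 0)
    9: (1, 1, 1, 0)
    10: (0, 0, 2, 1)
    11: (0, 0, 2, 1)

Partition of {1..11} into 3 W_5-dot-orbits:

[[1, 5, 10, 11], [2, 4, 6, 7, 9], [3, 8]]


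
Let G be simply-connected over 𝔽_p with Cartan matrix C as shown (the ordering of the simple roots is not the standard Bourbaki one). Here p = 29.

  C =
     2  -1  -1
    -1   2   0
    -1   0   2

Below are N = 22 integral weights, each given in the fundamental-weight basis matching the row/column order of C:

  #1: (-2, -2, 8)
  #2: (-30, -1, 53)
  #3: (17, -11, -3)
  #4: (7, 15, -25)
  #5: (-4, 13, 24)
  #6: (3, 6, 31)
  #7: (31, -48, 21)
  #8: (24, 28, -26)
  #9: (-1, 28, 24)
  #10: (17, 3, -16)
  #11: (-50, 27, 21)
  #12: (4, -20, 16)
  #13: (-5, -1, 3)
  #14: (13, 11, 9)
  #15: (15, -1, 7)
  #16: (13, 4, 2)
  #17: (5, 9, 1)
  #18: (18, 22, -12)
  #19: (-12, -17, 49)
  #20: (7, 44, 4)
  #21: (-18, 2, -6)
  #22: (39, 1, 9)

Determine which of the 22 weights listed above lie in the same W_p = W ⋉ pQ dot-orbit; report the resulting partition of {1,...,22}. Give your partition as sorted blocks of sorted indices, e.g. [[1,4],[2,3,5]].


Root system A_3: the 3×3 matrix C matches after relabeling.

Ā_29 reps of the 22 weights (A_3, coords as presented):

  1: (1, 1, 7)
  2: (0, 4, 0)
  3: (6, 10, 2)
  4: (16, 0, 8)
  5: (3, 4, 15)
  6: (3, 4, 15)
  7: (3, 4, 15)
  8: (0, 4, 0)
  9: (0, 4, 0)
  10: (3, 4, 15)
  11: (1, 1, 7)
  12: (14, 5, 3)
  13: (0, 4, 0)
  14: (14, 5, 3)
  15: (16, 0, 8)
  16: (14, 5, 3)
  17: (6, 10, 2)
  18: (6, 10, 2)
  19: (6, 10, 2)
  20: (16, 0, 8)
  21: (14, 5, 3)
  22: (6, 10, 2)

Grouping the 22 weights by Ā_29-representative: 6 linkage classes.

[[1, 11], [2, 8, 9, 13], [3, 17, 18, 19, 22], [4, 15, 20], [5, 6, 7, 10], [12, 14, 16, 21]]


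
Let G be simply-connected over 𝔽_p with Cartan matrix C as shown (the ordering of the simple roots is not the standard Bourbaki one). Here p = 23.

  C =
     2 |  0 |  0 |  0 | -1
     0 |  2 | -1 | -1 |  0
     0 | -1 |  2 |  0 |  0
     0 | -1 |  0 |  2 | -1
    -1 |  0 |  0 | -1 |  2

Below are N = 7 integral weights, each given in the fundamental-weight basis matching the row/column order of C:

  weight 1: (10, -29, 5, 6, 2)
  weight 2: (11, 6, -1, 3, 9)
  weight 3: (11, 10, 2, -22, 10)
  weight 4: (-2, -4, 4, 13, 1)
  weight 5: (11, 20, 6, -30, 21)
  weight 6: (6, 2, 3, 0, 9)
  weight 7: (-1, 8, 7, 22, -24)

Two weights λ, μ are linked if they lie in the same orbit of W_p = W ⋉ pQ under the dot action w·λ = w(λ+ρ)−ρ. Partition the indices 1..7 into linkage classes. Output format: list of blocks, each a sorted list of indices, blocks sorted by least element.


C ↔ A_5 under row/col permutation; |W(A_5)| = 720.

Alcove-folded reps (p=23, 7 weights, presented ϖ-order):

  [1] (1, 3, 2, 11, 1) · [2] (2, 3, 7, 1, 10) · [3] (2, 3, 7, 1, 10) · [4] (1, 3, 2, 11, 1) · [5] (1, 3, 2, 11, 1) · [6] (5, 3, 2, 1, 10) · [7] (6, 0, 9, 0, 0)

Grouping the 7 weights by Ā_23-representative: 4 linkage classes.

[[1, 4, 5], [2, 3], [6], [7]]


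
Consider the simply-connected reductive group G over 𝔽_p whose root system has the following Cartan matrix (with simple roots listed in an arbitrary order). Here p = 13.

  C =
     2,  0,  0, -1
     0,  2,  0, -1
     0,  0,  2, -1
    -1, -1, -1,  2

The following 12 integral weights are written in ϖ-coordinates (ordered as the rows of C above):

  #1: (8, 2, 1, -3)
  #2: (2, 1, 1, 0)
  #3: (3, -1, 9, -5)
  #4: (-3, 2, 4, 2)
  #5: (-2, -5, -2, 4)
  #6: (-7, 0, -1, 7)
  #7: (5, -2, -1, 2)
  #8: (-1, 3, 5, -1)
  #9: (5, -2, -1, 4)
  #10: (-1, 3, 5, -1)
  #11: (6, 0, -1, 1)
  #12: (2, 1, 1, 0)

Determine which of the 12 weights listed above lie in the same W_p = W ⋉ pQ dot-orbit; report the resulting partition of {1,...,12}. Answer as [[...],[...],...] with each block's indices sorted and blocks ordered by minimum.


C ↔ D_4 under row/col permutation; |W(D_4)| = 192.

Folding the 12 weights λ_j+ρ into Ā_13 (reps in the given 4-coord order):

    1: (7, 1, 0, 2)
    2: (3, 2, 2, 1)
    3: (0, 4, 6, 0)
    4: (2, 3, 5, 1)
    5: (0, 3, 0, 1)
    6: (6, 1, 0, 2)
    7: (6, 1, 0, 2)
    8: (0, 4, 6, 0)
    9: (6, 1, 0, 2)
    10: (0, 4, 6, 0)
    11: (7, 1, 0, 2)
    12: (3, 2, 2, 1)

These 12 weights hit 6 W_13-dot-orbits; sizes (2, 2, 3, 1, 1, 3):

[[1, 11], [2, 12], [3, 8, 10], [4], [5], [6, 7, 9]]


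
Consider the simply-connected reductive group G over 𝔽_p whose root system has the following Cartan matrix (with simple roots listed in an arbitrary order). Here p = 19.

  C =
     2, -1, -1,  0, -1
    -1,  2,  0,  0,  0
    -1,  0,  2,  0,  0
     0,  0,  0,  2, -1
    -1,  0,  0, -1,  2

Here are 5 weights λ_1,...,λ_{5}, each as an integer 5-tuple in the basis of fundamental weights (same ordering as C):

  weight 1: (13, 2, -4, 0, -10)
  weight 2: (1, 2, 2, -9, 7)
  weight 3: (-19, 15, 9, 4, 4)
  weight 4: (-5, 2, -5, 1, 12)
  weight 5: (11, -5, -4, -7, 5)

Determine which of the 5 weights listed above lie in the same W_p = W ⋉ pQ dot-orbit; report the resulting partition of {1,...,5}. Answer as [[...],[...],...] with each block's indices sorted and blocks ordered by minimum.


Dynkin diagram of C (from the 8 off-diagonal −1 entries): D_5.

Ā_19 reps of the 5 weights (D_5, coords as presented):

  λ_1+ρ ↦ (2, 3, 3, 8, 0) · λ_2+ρ ↦ (2, 3, 3, 8, 0) · λ_3+ρ ↦ (2, 3, 3, 8, 0) · λ_4+ρ ↦ (1, 4, 3, 2, 4) · λ_5+ρ ↦ (1, 4, 3, 2, 4)

2 distinct reps among the 5 weights ⇒ 2 W_19-linkage classes:

[[1, 2, 3], [4, 5]]


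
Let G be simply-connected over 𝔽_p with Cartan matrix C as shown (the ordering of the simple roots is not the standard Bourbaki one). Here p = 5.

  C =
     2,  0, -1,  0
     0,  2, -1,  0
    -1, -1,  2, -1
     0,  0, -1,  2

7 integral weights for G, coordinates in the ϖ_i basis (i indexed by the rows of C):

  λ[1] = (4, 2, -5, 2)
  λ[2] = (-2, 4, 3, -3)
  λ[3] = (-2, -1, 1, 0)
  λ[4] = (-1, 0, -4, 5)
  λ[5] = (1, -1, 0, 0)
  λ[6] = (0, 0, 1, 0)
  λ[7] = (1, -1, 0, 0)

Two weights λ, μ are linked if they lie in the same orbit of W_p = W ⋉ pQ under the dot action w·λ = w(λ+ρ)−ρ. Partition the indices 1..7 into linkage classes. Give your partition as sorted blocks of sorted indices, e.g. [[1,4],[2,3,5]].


Cartan matrix: type D_4 (|W|=192); un-permuting the 4 rows.

Alcove-folded reps (p=5, 7 weights, presented ϖ-order):

    1: (1, 1, 0, 1)
    2: (2, 0, 1, 1)
    3: (1, 0, 1, 1)
    4: (1, 0, 1, 1)
    5: (2, 0, 1, 1)
    6: (1, 1, 0, 1)
    7: (2, 0, 1, 1)

Linkage partition of the 7 weights (3 classes, p=5):

[[1, 6], [2, 5, 7], [3, 4]]


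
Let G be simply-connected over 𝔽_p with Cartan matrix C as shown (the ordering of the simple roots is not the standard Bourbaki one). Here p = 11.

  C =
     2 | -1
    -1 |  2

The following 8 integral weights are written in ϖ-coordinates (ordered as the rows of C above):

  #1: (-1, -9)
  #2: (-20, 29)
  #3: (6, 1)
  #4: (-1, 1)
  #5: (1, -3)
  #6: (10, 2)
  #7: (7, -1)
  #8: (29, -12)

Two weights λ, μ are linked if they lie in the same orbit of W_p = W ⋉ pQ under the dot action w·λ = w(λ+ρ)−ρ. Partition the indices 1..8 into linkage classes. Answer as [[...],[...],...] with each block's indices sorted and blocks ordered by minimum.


C ↔ A_2 under row/col permutation; |W(A_2)| = 6.

λ_j+ρ reflected into Ā_11 (⟨·,θ^∨⟩≤11); 2-tuples as given:

  λ_1 → (8, 0);  λ_2 → (8, 0);  λ_3 → (7, 2);  λ_4 → (0, 2);  λ_5 → (0, 2);  λ_6 → (8, 0);  λ_7 → (8, 0);  λ_8 → (8, 0)

These 8 weights hit 3 W_11-dot-orbits; sizes (5, 1, 2):

[[1, 2, 6, 7, 8], [3], [4, 5]]


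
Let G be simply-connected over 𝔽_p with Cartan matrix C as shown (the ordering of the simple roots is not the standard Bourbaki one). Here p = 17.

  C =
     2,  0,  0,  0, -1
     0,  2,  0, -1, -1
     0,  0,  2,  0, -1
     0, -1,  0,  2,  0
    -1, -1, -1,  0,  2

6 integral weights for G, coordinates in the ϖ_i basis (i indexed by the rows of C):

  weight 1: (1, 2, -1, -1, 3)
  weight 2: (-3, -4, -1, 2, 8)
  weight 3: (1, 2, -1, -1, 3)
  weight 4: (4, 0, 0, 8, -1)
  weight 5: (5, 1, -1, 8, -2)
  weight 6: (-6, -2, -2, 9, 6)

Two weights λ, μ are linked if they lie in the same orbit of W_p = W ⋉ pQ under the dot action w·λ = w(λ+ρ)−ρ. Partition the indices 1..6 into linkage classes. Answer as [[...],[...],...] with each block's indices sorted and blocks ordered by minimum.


Root system D_5: the 5×5 matrix C matches after relabeling.

Ā_17 reps of the 6 weights (D_5, coords as presented):

    λ_1+ρ ↦ (2, 3, 0, 0, 4)
    λ_2+ρ ↦ (2, 3, 0, 0, 4)
    λ_3+ρ ↦ (2, 3, 0, 0, 4)
    λ_4+ρ ↦ (5, 1, 1, 9, 0)
    λ_5+ρ ↦ (5, 1, 1, 9, 0)
    λ_6+ρ ↦ (5, 1, 1, 9, 0)

Grouping the 6 weights by Ā_17-representative: 2 linkage classes.

[[1, 2, 3], [4, 5, 6]]
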